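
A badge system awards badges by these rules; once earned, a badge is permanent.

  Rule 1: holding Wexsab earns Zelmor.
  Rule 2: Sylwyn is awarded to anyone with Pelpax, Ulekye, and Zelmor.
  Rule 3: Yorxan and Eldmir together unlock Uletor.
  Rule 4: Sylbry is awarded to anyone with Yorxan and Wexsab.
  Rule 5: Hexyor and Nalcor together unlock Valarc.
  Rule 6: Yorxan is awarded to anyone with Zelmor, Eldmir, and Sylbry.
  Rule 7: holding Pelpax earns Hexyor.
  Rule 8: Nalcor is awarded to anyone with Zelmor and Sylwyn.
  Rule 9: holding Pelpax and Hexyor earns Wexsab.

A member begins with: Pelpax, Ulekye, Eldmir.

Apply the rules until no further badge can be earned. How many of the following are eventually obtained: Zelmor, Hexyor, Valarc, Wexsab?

4

With Pelpax, Hexyor is earned (Rule 7).
With Pelpax and Hexyor, Wexsab is earned (Rule 9).
With Wexsab, Zelmor is earned (Rule 1).
With Pelpax, Ulekye, and Zelmor, Sylwyn is earned (Rule 2).
With Zelmor and Sylwyn, Nalcor is earned (Rule 8).
With Hexyor and Nalcor, Valarc is earned (Rule 5).
Zelmor: reached.
Hexyor: reached.
Valarc: reached.
Wexsab: reached.
All 4 are reached.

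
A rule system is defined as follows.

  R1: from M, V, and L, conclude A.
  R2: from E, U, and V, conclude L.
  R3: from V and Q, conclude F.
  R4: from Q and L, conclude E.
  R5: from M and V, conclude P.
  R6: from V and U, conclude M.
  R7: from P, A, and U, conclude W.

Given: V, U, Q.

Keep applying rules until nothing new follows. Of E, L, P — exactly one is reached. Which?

P

V and U hold, so M follows (R6).
M and V hold, so P follows (R5).
E would need Q and L (R4), but L is never established. L would need E, U, and V (R2), but E is never established.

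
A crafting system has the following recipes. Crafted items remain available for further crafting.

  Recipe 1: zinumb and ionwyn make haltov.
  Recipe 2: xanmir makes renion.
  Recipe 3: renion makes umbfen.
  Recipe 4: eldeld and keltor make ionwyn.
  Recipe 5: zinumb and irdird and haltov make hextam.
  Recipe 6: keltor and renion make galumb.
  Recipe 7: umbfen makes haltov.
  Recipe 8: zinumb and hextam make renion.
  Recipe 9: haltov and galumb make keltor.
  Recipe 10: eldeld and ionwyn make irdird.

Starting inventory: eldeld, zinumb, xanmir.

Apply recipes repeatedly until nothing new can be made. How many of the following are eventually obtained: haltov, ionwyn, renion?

xanmir → renion (Recipe 2).
renion → umbfen (Recipe 3).
Using Recipe 7, umbfen makes haltov.
haltov: reached.
ionwyn would need eldeld and keltor (Recipe 4), but keltor is never obtained.
renion: reached.
Reached: haltov and renion — 2 of the 3.

2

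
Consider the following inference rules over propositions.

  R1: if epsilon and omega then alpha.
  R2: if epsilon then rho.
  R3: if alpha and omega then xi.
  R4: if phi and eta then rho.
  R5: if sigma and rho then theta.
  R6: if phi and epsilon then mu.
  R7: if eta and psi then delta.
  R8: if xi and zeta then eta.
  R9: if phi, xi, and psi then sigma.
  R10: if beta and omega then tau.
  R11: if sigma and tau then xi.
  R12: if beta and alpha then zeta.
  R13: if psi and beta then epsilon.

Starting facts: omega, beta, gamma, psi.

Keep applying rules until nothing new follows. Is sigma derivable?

sigma would need phi, xi, and psi (R9), but phi is never established.

No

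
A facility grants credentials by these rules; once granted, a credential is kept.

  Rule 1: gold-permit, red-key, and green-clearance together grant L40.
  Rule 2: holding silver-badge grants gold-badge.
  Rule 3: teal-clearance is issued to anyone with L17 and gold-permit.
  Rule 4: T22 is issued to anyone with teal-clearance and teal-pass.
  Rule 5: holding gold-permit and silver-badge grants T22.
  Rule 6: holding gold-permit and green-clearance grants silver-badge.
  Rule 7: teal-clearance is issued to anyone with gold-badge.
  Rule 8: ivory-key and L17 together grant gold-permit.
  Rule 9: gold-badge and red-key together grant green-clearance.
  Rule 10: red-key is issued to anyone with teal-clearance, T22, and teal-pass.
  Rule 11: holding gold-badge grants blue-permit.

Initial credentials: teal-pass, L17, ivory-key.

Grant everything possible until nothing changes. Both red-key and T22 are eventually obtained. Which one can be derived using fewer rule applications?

T22: Holding ivory-key and L17 grants gold-permit (Rule 8). Holding L17 and gold-permit grants teal-clearance (Rule 3). Holding teal-clearance and teal-pass grants T22 (Rule 4). [3 rule applications]
red-key: Holding ivory-key and L17 grants gold-permit (Rule 8). Holding L17 and gold-permit grants teal-clearance (Rule 3). Holding teal-clearance and teal-pass grants T22 (Rule 4). Holding teal-clearance, T22, and teal-pass grants red-key (Rule 10). [4 rule applications]
T22 needs fewer.

T22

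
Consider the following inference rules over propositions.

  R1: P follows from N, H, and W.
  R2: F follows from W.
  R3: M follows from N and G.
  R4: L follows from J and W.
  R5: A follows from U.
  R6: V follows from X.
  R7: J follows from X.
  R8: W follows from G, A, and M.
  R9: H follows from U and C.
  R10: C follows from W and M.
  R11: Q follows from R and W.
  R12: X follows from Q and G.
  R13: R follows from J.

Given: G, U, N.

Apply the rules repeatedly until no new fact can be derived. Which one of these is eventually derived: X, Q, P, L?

P

From U, R5 gives A.
From N and G, R3 gives M.
G, A, and M hold, so W follows (R8).
W and M hold, so C follows (R10).
U and C hold, so H follows (R9).
From N, H, and W, R1 gives P.
Q would need R and W (R11), but R is never established. L would need J and W (R4), but J is never established. X would need Q and G (R12), but Q is never established.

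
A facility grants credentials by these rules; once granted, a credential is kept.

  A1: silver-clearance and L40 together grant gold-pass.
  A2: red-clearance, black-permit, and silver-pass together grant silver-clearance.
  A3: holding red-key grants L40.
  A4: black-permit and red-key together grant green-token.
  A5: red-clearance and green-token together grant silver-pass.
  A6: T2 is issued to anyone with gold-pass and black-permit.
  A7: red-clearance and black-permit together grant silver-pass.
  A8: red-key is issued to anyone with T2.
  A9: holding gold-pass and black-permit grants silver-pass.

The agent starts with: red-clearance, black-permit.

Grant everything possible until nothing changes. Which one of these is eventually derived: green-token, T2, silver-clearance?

Holding red-clearance and black-permit grants silver-pass (A7).
Holding red-clearance, black-permit, and silver-pass grants silver-clearance (A2).
green-token would need black-permit and red-key (A4), but red-key is never granted. T2 would need gold-pass and black-permit (A6), but gold-pass is never granted.

silver-clearance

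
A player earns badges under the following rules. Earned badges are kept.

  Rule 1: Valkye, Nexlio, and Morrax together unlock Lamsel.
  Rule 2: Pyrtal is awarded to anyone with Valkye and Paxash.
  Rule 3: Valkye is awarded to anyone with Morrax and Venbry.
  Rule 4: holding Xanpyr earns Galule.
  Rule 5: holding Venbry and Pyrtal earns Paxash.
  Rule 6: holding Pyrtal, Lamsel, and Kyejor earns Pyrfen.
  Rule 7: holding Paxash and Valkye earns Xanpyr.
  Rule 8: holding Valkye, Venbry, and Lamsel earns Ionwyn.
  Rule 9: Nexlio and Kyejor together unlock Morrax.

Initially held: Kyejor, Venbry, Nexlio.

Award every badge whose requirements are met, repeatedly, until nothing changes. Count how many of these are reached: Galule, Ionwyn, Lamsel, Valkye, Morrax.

4

With Nexlio and Kyejor, Morrax is earned (Rule 9).
With Morrax and Venbry, Valkye is earned (Rule 3).
With Valkye, Nexlio, and Morrax, Lamsel is earned (Rule 1).
With Valkye, Venbry, and Lamsel, Ionwyn is earned (Rule 8).
Galule would need Xanpyr (Rule 4), but Xanpyr is never earned.
Ionwyn: reached.
Lamsel: reached.
Valkye: reached.
Morrax: reached.
Reached: Ionwyn, Lamsel, Valkye, and Morrax — 4 of the 5.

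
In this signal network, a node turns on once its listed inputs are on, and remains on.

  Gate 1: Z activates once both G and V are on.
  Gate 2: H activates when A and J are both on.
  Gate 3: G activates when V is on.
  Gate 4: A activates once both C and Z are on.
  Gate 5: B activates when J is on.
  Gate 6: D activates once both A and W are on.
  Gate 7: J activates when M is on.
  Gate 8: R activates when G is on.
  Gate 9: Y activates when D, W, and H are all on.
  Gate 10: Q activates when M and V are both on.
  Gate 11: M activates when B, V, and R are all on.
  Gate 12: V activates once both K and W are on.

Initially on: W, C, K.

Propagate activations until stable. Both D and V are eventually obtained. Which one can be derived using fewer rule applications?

V: Gate 12: K and W on → V on. [1 rule application]
D: Gate 12: K and W on → V on. Gate 3: V on → G on. G and V are on, so Z activates (Gate 1). Gate 4: C and Z on → A on. A and W are on, so D activates (Gate 6). [5 rule applications]
V needs fewer.

V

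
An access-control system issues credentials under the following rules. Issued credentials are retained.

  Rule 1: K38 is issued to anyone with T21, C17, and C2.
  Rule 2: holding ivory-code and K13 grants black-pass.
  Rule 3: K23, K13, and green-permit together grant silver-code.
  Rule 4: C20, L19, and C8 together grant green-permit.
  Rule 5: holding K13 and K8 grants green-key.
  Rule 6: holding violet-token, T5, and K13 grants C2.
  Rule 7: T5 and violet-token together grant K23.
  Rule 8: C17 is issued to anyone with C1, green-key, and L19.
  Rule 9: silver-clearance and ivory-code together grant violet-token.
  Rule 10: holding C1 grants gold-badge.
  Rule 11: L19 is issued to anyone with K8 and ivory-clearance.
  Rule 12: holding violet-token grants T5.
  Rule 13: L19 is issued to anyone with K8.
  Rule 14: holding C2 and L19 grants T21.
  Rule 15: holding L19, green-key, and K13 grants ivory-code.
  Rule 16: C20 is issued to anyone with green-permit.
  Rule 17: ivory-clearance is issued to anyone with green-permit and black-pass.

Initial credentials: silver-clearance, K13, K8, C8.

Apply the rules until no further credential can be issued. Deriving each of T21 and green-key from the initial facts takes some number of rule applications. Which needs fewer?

green-key

green-key: Holding K13 and K8 grants green-key (Rule 5). [1 rule application]
T21: Holding K8 grants L19 (Rule 13). Holding K13 and K8 grants green-key (Rule 5). Holding L19, green-key, and K13 grants ivory-code (Rule 15). Holding silver-clearance and ivory-code grants violet-token (Rule 9). Holding violet-token grants T5 (Rule 12). Holding violet-token, T5, and K13 grants C2 (Rule 6). Holding C2 and L19 grants T21 (Rule 14). [7 rule applications]
green-key needs fewer.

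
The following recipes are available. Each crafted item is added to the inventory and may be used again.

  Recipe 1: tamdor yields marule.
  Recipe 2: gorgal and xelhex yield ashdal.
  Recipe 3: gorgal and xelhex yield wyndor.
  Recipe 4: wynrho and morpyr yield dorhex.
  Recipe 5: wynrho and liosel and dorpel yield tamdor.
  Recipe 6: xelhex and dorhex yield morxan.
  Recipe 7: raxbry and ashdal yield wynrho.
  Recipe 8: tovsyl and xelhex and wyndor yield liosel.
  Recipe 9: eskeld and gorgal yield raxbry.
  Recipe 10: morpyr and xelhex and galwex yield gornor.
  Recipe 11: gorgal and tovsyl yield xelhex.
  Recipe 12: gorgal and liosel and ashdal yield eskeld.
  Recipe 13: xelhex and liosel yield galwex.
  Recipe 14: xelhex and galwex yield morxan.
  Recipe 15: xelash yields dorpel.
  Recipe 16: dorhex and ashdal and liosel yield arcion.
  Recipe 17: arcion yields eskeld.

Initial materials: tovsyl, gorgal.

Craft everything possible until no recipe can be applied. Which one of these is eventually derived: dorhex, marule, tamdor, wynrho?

Using Recipe 11, gorgal and tovsyl make xelhex.
gorgal and xelhex → wyndor (Recipe 3).
Using Recipe 2, gorgal and xelhex make ashdal.
Using Recipe 8, tovsyl, xelhex, and wyndor make liosel.
gorgal and liosel and ashdal → eskeld (Recipe 12).
eskeld and gorgal → raxbry (Recipe 9).
raxbry and ashdal → wynrho (Recipe 7).
dorhex would need wynrho and morpyr (Recipe 4), but morpyr is never obtained. tamdor would need wynrho, liosel, and dorpel (Recipe 5), but dorpel is never obtained. marule would need tamdor (Recipe 1), but tamdor is never obtained.

wynrho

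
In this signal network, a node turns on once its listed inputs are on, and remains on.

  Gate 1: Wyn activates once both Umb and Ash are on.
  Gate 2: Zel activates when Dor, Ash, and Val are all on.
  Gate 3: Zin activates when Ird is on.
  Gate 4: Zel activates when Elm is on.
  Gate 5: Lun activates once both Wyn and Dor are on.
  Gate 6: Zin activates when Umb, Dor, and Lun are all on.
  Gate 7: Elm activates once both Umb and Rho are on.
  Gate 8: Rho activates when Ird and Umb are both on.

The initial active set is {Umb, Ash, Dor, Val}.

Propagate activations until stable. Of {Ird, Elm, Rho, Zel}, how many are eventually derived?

Dor, Ash, and Val are on, so Zel activates (Gate 2).
No rule produces Ird, and it is not given.
Elm would need Umb and Rho (Gate 7), but Rho never turns on.
Rho would need Ird and Umb (Gate 8), but Ird never turns on.
Zel: reached.
Reached: Zel — 1 of the 4.

1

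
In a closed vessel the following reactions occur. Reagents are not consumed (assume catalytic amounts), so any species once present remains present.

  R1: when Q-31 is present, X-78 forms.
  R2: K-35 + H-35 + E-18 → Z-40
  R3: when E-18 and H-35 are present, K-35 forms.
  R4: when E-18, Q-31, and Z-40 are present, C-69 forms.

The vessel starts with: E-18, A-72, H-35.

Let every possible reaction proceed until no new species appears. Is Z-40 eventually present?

E-18 and H-35 present → K-35 forms (R3).
K-35, H-35, and E-18 present → Z-40 forms (R2).

Yes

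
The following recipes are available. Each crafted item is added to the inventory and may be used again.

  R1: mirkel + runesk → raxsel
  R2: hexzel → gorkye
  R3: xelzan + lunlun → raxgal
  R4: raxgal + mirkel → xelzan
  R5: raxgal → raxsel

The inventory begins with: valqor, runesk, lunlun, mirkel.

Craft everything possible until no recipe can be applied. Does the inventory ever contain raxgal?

raxgal would need xelzan and lunlun (R3), but xelzan is never obtained.

No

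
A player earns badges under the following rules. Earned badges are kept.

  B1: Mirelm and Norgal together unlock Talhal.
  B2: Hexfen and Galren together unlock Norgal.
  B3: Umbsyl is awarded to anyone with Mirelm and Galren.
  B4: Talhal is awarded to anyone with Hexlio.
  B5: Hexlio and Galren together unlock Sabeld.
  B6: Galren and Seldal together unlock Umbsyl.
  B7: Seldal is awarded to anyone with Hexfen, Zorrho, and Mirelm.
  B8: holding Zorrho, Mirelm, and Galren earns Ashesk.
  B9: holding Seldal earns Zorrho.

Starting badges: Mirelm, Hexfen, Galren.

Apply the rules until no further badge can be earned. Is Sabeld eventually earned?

No

Sabeld would need Hexlio and Galren (B5), but Hexlio is never earned.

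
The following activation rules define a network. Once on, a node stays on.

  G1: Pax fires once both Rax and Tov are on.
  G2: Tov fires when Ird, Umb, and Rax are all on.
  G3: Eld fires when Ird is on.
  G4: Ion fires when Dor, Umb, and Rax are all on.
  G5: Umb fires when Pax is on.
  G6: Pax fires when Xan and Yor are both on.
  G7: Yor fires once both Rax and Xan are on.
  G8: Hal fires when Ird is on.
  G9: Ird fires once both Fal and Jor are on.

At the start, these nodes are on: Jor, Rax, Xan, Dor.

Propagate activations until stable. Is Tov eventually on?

Tov would need Ird, Umb, and Rax (G2), but Ird never turns on.

No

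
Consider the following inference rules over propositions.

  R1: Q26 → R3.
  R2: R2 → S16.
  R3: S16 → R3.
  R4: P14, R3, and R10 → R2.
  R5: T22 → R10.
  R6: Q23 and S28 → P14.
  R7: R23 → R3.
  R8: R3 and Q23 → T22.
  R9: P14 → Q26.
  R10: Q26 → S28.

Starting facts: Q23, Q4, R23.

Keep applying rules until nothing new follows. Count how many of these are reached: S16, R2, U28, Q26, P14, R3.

R23 holds, so R3 follows (R7).
S16 would need R2 (R2), but R2 is never established.
R2 would need P14, R3, and R10 (R4), but P14 is never established.
No rule produces U28, and it is not given.
Q26 would need P14 (R9), but P14 is never established.
P14 would need Q23 and S28 (R6), but S28 is never established.
R3: reached.
Reached: R3 — 1 of the 6.

1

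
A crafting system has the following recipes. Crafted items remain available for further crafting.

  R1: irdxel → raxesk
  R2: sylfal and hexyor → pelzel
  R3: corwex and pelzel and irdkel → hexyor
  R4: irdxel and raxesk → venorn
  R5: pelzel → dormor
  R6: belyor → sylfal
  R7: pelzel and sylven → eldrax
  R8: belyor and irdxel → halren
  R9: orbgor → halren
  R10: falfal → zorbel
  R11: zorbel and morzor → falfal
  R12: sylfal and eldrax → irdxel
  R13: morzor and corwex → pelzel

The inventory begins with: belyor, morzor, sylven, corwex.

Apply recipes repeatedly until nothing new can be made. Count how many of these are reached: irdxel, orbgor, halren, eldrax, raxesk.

4

Using R6, belyor makes sylfal.
Using R13, morzor and corwex make pelzel.
Using R7, pelzel and sylven make eldrax.
Using R12, sylfal and eldrax make irdxel.
Using R1, irdxel makes raxesk.
Using R8, belyor and irdxel make halren.
irdxel: reached.
No rule produces orbgor, and it is not given.
halren: reached.
eldrax: reached.
raxesk: reached.
Reached: irdxel, halren, eldrax, and raxesk — 4 of the 5.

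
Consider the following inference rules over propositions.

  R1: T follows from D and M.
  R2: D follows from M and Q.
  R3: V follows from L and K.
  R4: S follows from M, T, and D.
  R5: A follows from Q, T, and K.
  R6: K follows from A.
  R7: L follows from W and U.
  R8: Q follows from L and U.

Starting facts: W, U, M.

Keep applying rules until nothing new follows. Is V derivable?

No

V would need L and K (R3), but K is never established.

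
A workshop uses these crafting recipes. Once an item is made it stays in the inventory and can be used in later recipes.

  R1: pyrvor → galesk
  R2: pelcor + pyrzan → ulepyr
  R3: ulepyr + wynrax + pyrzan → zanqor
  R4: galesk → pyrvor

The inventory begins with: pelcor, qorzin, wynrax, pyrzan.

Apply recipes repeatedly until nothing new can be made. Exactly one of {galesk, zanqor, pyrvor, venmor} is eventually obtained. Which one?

zanqor

Using R2, pelcor and pyrzan make ulepyr.
Using R3, ulepyr, wynrax, and pyrzan make zanqor.
galesk would need pyrvor (R1), but pyrvor is never obtained. pyrvor would need galesk (R4), but galesk is never obtained. No rule produces venmor, and it is not given.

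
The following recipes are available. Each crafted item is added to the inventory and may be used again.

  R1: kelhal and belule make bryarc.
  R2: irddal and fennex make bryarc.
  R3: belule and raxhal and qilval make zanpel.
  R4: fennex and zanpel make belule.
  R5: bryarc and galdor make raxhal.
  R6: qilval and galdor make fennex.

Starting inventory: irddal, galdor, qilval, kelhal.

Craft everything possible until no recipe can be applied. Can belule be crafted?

No

belule would need fennex and zanpel (R4), but zanpel is never obtained.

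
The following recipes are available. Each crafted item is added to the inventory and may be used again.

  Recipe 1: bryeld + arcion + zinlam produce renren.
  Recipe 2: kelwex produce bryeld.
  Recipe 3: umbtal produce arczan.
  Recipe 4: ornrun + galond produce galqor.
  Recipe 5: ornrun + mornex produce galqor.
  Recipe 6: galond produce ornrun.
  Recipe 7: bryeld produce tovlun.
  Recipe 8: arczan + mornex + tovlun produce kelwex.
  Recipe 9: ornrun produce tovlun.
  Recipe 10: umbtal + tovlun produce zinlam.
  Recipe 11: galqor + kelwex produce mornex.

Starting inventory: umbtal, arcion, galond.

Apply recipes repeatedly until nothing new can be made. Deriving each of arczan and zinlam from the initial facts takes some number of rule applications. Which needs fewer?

arczan

arczan: Using Recipe 3, umbtal makes arczan. [1 rule application]
zinlam: galond → ornrun (Recipe 6). Using Recipe 9, ornrun makes tovlun. Using Recipe 10, umbtal and tovlun make zinlam. [3 rule applications]
arczan needs fewer.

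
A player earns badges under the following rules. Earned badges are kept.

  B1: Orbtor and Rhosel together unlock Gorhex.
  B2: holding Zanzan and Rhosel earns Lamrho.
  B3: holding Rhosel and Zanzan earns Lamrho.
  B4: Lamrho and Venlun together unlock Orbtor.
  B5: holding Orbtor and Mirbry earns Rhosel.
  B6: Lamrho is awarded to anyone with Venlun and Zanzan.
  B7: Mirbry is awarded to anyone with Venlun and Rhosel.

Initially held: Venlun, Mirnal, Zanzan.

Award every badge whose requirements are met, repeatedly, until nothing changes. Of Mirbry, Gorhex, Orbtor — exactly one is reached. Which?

With Venlun and Zanzan, Lamrho is earned (B6).
With Lamrho and Venlun, Orbtor is earned (B4).
Mirbry would need Venlun and Rhosel (B7), but Rhosel is never earned. Gorhex would need Orbtor and Rhosel (B1), but Rhosel is never earned.

Orbtor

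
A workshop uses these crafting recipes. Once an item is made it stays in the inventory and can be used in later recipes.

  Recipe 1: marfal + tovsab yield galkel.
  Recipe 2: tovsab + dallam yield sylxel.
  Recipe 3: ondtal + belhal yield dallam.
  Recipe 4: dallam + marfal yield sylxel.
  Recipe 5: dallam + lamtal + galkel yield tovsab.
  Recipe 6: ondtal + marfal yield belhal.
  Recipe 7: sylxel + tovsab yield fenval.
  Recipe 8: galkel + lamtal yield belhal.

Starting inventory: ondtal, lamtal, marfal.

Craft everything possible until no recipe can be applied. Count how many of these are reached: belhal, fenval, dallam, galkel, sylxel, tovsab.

Using Recipe 6, ondtal and marfal make belhal.
ondtal + belhal → dallam (Recipe 3).
Using Recipe 4, dallam and marfal make sylxel.
belhal: reached.
fenval would need sylxel and tovsab (Recipe 7), but tovsab is never obtained.
dallam: reached.
galkel would need marfal and tovsab (Recipe 1), but tovsab is never obtained.
sylxel: reached.
tovsab would need dallam, lamtal, and galkel (Recipe 5), but galkel is never obtained.
Reached: belhal, dallam, and sylxel — 3 of the 6.

3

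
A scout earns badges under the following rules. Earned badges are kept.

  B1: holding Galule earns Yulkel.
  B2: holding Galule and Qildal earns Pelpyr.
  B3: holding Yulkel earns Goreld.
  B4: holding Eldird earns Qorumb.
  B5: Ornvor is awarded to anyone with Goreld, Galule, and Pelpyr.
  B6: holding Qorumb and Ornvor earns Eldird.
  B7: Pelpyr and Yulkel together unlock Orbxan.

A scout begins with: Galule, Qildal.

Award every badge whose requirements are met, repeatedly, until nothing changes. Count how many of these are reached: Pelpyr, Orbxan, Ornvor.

3

With Galule, Yulkel is earned (B1).
With Galule and Qildal, Pelpyr is earned (B2).
With Pelpyr and Yulkel, Orbxan is earned (B7).
With Yulkel, Goreld is earned (B3).
With Goreld, Galule, and Pelpyr, Ornvor is earned (B5).
Pelpyr: reached.
Orbxan: reached.
Ornvor: reached.
All 3 are reached.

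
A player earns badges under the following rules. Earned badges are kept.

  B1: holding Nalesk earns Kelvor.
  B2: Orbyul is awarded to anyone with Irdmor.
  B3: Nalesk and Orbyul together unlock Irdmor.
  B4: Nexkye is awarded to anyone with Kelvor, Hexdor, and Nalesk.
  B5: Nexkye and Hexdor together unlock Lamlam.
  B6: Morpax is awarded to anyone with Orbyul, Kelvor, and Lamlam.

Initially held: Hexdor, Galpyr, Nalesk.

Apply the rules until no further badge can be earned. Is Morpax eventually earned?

Morpax would need Orbyul, Kelvor, and Lamlam (B6), but Orbyul is never earned.

No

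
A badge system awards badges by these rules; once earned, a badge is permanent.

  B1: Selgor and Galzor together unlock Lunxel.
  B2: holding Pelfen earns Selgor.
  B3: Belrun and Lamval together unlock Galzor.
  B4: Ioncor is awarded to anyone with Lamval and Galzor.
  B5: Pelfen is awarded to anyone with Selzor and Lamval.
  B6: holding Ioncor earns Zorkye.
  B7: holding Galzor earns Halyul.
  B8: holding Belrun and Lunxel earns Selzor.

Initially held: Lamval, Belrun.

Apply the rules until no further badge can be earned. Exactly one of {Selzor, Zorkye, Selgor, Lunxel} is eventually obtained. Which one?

With Belrun and Lamval, Galzor is earned (B3).
With Lamval and Galzor, Ioncor is earned (B4).
With Ioncor, Zorkye is earned (B6).
Selzor would need Belrun and Lunxel (B8), but Lunxel is never earned. Selgor would need Pelfen (B2), but Pelfen is never earned. Lunxel would need Selgor and Galzor (B1), but Selgor is never earned.

Zorkye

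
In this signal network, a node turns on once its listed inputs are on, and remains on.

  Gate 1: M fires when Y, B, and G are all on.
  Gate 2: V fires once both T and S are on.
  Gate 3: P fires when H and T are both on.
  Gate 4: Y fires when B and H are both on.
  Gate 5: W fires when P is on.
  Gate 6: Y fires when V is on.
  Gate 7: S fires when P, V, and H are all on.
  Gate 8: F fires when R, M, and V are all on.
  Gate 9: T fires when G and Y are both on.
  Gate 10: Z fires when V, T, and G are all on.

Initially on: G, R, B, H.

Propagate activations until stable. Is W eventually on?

Gate 4: B and H on → Y on.
G and Y are on, so T fires (Gate 9).
Gate 3: H and T on → P on.
Gate 5: P on → W on.

Yes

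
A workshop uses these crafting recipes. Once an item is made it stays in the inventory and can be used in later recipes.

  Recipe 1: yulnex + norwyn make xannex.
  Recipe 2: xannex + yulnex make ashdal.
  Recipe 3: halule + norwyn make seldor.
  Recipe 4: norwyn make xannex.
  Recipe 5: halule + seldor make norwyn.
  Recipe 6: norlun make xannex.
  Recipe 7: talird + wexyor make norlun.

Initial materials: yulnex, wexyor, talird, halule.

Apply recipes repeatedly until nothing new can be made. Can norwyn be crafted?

No

norwyn would need halule and seldor (Recipe 5), but seldor is never obtained.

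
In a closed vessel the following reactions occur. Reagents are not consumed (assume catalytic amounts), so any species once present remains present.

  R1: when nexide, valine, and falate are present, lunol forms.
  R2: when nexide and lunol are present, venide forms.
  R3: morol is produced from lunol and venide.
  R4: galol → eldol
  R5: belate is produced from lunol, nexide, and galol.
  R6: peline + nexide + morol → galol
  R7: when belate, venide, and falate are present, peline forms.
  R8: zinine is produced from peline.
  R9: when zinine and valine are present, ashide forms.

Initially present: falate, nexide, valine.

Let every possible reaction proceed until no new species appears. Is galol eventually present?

No

galol would need peline, nexide, and morol (R6), but peline never forms.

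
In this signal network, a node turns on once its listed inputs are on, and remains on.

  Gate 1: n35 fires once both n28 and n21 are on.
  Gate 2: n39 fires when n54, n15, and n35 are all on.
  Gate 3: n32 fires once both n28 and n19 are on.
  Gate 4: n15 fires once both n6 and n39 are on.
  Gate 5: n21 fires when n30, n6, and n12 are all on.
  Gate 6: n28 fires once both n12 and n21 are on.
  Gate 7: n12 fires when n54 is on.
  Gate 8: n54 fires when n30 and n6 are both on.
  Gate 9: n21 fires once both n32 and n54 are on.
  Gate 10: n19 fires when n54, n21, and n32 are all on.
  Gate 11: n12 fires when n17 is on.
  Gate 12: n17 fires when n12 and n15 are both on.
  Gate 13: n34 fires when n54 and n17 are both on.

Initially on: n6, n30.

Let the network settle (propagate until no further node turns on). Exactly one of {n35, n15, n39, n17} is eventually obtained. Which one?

n30 and n6 are on, so n54 fires (Gate 8).
Gate 7: n54 on → n12 on.
Gate 5: n30, n6, and n12 on → n21 on.
Gate 6: n12 and n21 on → n28 on.
Gate 1: n28 and n21 on → n35 on.
n17 would need n12 and n15 (Gate 12), but n15 never turns on. n39 would need n54, n15, and n35 (Gate 2), but n15 never turns on. n15 would need n6 and n39 (Gate 4), but n39 never turns on.

n35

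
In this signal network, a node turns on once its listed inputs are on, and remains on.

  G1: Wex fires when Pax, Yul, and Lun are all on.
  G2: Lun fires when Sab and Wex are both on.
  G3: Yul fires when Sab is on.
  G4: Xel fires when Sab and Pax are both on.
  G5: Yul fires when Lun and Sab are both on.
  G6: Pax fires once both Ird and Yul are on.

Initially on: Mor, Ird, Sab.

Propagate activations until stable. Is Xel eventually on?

G3: Sab on → Yul on.
G6: Ird and Yul on → Pax on.
G4: Sab and Pax on → Xel on.

Yes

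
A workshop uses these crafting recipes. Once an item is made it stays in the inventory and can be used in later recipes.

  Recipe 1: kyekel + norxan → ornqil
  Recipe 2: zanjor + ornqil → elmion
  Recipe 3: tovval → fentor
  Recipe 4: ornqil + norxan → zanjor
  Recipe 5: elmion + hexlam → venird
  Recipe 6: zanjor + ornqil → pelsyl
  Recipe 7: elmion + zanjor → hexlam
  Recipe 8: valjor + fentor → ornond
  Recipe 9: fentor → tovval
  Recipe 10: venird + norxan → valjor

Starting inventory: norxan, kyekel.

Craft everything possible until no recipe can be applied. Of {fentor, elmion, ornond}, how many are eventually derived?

kyekel + norxan → ornqil (Recipe 1).
Using Recipe 4, ornqil and norxan make zanjor.
zanjor + ornqil → elmion (Recipe 2).
fentor would need tovval (Recipe 3), but tovval is never obtained.
elmion: reached.
ornond would need valjor and fentor (Recipe 8), but fentor is never obtained.
Reached: elmion — 1 of the 3.

1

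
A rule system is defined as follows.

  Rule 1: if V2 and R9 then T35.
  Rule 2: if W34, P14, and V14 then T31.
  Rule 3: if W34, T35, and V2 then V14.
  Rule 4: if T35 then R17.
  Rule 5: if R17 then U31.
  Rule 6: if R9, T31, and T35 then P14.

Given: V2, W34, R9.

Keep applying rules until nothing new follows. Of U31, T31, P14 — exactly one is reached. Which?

U31

From V2 and R9, Rule 1 gives T35.
From T35, Rule 4 gives R17.
R17 holds, so U31 follows (Rule 5).
T31 would need W34, P14, and V14 (Rule 2), but P14 is never established. P14 would need R9, T31, and T35 (Rule 6), but T31 is never established.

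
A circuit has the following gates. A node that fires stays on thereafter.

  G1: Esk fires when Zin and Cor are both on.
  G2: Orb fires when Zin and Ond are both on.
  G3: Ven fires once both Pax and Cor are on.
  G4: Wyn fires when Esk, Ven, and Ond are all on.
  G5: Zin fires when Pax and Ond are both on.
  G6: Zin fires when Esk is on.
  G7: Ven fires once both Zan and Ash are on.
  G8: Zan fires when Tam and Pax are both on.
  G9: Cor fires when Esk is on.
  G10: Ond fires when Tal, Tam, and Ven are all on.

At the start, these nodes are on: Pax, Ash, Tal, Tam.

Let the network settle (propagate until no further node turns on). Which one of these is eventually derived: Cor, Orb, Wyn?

Orb

G8: Tam and Pax on → Zan on.
G7: Zan and Ash on → Ven on.
G10: Tal, Tam, and Ven on → Ond on.
G5: Pax and Ond on → Zin on.
G2: Zin and Ond on → Orb on.
Cor would need Esk (G9), but Esk never turns on. Wyn would need Esk, Ven, and Ond (G4), but Esk never turns on.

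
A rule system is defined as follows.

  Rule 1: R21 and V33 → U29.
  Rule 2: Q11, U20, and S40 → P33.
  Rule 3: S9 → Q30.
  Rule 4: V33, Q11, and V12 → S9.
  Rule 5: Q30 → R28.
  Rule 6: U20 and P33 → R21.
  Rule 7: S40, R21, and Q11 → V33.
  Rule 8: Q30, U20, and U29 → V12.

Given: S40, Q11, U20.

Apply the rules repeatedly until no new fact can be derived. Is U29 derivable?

From Q11, U20, and S40, Rule 2 gives P33.
From U20 and P33, Rule 6 gives R21.
From S40, R21, and Q11, Rule 7 gives V33.
R21 and V33 hold, so U29 follows (Rule 1).

Yes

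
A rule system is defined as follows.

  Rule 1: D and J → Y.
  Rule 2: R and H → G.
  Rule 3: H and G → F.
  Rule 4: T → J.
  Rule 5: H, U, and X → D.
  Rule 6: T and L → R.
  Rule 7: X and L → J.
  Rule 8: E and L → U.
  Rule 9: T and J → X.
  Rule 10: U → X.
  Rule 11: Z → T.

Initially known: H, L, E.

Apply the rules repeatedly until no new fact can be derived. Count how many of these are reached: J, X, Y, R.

3

From E and L, Rule 8 gives U.
From U, Rule 10 gives X.
H, U, and X hold, so D follows (Rule 5).
From X and L, Rule 7 gives J.
D and J hold, so Y follows (Rule 1).
J: reached.
X: reached.
Y: reached.
R would need T and L (Rule 6), but T is never established.
Reached: J, X, and Y — 3 of the 4.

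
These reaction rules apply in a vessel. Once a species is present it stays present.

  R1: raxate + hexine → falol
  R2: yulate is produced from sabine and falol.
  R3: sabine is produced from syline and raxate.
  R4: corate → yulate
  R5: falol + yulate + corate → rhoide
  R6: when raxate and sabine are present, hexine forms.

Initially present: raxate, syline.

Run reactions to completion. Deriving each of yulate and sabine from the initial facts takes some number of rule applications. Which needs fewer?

sabine

sabine: syline and raxate present → sabine forms (R3). [1 rule application]
yulate: syline and raxate present → sabine forms (R3). raxate and sabine present → hexine forms (R6). raxate and hexine present → falol forms (R1). sabine and falol present → yulate forms (R2). [4 rule applications]
sabine needs fewer.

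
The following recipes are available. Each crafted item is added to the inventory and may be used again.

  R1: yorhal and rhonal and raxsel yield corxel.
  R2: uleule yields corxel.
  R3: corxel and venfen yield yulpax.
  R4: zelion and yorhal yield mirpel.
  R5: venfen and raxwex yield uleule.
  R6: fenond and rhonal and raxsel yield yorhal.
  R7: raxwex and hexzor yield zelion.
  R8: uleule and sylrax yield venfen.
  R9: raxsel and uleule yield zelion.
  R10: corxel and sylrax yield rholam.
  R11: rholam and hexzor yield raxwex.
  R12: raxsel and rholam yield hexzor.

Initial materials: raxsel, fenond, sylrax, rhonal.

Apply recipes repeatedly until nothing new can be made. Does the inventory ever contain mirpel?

Yes

Using R6, fenond, rhonal, and raxsel make yorhal.
yorhal and rhonal and raxsel → corxel (R1).
Using R10, corxel and sylrax make rholam.
raxsel and rholam → hexzor (R12).
rholam and hexzor → raxwex (R11).
Using R7, raxwex and hexzor make zelion.
zelion and yorhal → mirpel (R4).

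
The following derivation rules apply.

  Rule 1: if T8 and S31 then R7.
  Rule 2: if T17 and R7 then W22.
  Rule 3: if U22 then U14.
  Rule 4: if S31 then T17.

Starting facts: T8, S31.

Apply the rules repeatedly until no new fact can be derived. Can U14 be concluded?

U14 would need U22 (Rule 3), but U22 is never established.

No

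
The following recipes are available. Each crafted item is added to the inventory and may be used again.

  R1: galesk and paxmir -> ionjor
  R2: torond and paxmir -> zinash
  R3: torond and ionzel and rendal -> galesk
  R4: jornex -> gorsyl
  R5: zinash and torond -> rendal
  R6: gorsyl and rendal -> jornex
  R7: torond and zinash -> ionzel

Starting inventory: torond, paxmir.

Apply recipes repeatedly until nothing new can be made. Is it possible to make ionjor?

Yes

torond and paxmir -> zinash (R2).
Using R7, torond and zinash make ionzel.
zinash and torond -> rendal (R5).
torond and ionzel and rendal -> galesk (R3).
Using R1, galesk and paxmir make ionjor.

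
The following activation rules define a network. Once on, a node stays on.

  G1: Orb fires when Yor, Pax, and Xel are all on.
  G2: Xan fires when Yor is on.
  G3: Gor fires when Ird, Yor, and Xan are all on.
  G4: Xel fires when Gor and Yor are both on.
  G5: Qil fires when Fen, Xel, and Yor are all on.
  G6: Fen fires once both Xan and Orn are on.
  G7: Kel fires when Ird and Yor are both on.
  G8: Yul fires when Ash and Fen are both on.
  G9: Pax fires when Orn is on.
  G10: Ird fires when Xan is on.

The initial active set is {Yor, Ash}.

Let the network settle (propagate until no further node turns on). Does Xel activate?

Yes

Yor is on, so Xan fires (G2).
Xan is on, so Ird fires (G10).
Ird, Yor, and Xan are on, so Gor fires (G3).
G4: Gor and Yor on → Xel on.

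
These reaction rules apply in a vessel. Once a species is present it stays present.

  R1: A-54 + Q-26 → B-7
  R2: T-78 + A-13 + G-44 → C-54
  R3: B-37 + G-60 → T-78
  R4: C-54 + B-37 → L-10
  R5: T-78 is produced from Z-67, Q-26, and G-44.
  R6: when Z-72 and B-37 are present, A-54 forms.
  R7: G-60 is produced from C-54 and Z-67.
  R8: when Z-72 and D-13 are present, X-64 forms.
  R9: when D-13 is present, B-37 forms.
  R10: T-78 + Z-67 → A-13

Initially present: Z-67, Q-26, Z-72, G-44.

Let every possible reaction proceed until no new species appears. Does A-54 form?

A-54 would need Z-72 and B-37 (R6), but B-37 never forms.

No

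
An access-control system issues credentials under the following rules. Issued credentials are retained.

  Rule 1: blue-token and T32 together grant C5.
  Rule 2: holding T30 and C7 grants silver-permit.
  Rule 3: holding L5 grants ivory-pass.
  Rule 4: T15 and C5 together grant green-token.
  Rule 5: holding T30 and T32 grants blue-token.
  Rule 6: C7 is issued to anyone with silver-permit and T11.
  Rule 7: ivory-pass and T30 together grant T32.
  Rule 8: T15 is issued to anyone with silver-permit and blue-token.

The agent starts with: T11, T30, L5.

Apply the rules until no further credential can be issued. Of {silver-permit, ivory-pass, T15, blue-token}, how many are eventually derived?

2

Holding L5 grants ivory-pass (Rule 3).
Holding ivory-pass and T30 grants T32 (Rule 7).
Holding T30 and T32 grants blue-token (Rule 5).
silver-permit would need T30 and C7 (Rule 2), but C7 is never granted.
ivory-pass: reached.
T15 would need silver-permit and blue-token (Rule 8), but silver-permit is never granted.
blue-token: reached.
Reached: ivory-pass and blue-token — 2 of the 4.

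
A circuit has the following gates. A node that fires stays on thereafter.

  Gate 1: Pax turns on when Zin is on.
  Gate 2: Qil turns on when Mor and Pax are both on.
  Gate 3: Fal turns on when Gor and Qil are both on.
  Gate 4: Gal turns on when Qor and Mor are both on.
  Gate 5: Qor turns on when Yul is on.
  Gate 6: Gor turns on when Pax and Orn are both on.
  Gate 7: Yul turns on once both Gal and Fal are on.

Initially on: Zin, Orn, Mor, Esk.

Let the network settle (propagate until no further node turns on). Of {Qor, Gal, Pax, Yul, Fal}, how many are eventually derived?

Gate 1: Zin on → Pax on.
Gate 2: Mor and Pax on → Qil on.
Pax and Orn are on, so Gor turns on (Gate 6).
Gor and Qil are on, so Fal turns on (Gate 3).
Qor would need Yul (Gate 5), but Yul never turns on.
Gal would need Qor and Mor (Gate 4), but Qor never turns on.
Pax: reached.
Yul would need Gal and Fal (Gate 7), but Gal never turns on.
Fal: reached.
Reached: Pax and Fal — 2 of the 5.

2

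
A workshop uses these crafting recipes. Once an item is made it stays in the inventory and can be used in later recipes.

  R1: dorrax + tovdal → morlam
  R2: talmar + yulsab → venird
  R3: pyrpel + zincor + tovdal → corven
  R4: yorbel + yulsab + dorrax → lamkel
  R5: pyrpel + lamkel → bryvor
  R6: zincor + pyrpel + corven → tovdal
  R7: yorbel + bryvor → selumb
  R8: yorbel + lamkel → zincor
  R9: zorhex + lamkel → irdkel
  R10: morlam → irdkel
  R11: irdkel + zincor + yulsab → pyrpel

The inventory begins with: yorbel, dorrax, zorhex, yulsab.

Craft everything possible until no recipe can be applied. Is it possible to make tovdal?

No

tovdal would need zincor, pyrpel, and corven (R6), but corven is never obtained.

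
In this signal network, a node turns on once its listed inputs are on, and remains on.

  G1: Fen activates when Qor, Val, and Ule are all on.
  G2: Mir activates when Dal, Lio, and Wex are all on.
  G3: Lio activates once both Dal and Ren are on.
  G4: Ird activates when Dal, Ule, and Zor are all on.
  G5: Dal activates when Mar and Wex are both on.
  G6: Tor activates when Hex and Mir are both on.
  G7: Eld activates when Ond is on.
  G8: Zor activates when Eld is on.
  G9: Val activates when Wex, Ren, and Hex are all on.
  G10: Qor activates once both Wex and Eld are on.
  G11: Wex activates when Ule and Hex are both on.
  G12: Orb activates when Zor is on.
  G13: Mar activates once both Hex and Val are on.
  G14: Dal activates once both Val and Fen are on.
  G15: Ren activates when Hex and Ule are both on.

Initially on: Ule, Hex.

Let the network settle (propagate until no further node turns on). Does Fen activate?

No

Fen would need Qor, Val, and Ule (G1), but Qor never turns on.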